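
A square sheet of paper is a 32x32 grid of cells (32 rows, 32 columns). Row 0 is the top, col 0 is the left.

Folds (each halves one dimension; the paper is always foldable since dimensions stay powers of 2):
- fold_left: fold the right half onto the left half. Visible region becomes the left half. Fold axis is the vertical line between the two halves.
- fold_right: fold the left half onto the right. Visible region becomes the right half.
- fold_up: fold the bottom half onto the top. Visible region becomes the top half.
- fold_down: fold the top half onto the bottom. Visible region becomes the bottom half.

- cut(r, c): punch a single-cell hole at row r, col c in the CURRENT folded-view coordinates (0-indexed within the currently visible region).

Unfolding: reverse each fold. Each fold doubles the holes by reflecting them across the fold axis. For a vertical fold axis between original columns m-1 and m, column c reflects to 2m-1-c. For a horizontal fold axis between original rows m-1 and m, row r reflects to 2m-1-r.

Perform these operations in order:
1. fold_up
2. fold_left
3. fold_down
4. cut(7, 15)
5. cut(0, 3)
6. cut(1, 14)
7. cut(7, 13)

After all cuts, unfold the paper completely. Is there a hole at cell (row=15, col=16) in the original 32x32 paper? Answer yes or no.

Answer: yes

Derivation:
Op 1 fold_up: fold axis h@16; visible region now rows[0,16) x cols[0,32) = 16x32
Op 2 fold_left: fold axis v@16; visible region now rows[0,16) x cols[0,16) = 16x16
Op 3 fold_down: fold axis h@8; visible region now rows[8,16) x cols[0,16) = 8x16
Op 4 cut(7, 15): punch at orig (15,15); cuts so far [(15, 15)]; region rows[8,16) x cols[0,16) = 8x16
Op 5 cut(0, 3): punch at orig (8,3); cuts so far [(8, 3), (15, 15)]; region rows[8,16) x cols[0,16) = 8x16
Op 6 cut(1, 14): punch at orig (9,14); cuts so far [(8, 3), (9, 14), (15, 15)]; region rows[8,16) x cols[0,16) = 8x16
Op 7 cut(7, 13): punch at orig (15,13); cuts so far [(8, 3), (9, 14), (15, 13), (15, 15)]; region rows[8,16) x cols[0,16) = 8x16
Unfold 1 (reflect across h@8): 8 holes -> [(0, 13), (0, 15), (6, 14), (7, 3), (8, 3), (9, 14), (15, 13), (15, 15)]
Unfold 2 (reflect across v@16): 16 holes -> [(0, 13), (0, 15), (0, 16), (0, 18), (6, 14), (6, 17), (7, 3), (7, 28), (8, 3), (8, 28), (9, 14), (9, 17), (15, 13), (15, 15), (15, 16), (15, 18)]
Unfold 3 (reflect across h@16): 32 holes -> [(0, 13), (0, 15), (0, 16), (0, 18), (6, 14), (6, 17), (7, 3), (7, 28), (8, 3), (8, 28), (9, 14), (9, 17), (15, 13), (15, 15), (15, 16), (15, 18), (16, 13), (16, 15), (16, 16), (16, 18), (22, 14), (22, 17), (23, 3), (23, 28), (24, 3), (24, 28), (25, 14), (25, 17), (31, 13), (31, 15), (31, 16), (31, 18)]
Holes: [(0, 13), (0, 15), (0, 16), (0, 18), (6, 14), (6, 17), (7, 3), (7, 28), (8, 3), (8, 28), (9, 14), (9, 17), (15, 13), (15, 15), (15, 16), (15, 18), (16, 13), (16, 15), (16, 16), (16, 18), (22, 14), (22, 17), (23, 3), (23, 28), (24, 3), (24, 28), (25, 14), (25, 17), (31, 13), (31, 15), (31, 16), (31, 18)]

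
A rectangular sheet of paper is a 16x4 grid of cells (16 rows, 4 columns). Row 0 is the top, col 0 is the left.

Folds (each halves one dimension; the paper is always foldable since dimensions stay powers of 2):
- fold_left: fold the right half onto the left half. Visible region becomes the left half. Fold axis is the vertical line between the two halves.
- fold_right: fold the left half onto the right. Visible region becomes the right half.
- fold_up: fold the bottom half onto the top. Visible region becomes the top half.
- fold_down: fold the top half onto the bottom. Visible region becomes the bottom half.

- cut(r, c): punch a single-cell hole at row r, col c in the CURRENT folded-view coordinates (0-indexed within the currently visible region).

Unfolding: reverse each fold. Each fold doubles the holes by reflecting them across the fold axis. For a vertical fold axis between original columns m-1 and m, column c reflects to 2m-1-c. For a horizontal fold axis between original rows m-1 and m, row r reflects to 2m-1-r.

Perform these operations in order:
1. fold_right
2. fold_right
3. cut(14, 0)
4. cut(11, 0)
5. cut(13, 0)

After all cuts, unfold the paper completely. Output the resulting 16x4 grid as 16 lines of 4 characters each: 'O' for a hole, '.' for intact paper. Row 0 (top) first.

Op 1 fold_right: fold axis v@2; visible region now rows[0,16) x cols[2,4) = 16x2
Op 2 fold_right: fold axis v@3; visible region now rows[0,16) x cols[3,4) = 16x1
Op 3 cut(14, 0): punch at orig (14,3); cuts so far [(14, 3)]; region rows[0,16) x cols[3,4) = 16x1
Op 4 cut(11, 0): punch at orig (11,3); cuts so far [(11, 3), (14, 3)]; region rows[0,16) x cols[3,4) = 16x1
Op 5 cut(13, 0): punch at orig (13,3); cuts so far [(11, 3), (13, 3), (14, 3)]; region rows[0,16) x cols[3,4) = 16x1
Unfold 1 (reflect across v@3): 6 holes -> [(11, 2), (11, 3), (13, 2), (13, 3), (14, 2), (14, 3)]
Unfold 2 (reflect across v@2): 12 holes -> [(11, 0), (11, 1), (11, 2), (11, 3), (13, 0), (13, 1), (13, 2), (13, 3), (14, 0), (14, 1), (14, 2), (14, 3)]

Answer: ....
....
....
....
....
....
....
....
....
....
....
OOOO
....
OOOO
OOOO
....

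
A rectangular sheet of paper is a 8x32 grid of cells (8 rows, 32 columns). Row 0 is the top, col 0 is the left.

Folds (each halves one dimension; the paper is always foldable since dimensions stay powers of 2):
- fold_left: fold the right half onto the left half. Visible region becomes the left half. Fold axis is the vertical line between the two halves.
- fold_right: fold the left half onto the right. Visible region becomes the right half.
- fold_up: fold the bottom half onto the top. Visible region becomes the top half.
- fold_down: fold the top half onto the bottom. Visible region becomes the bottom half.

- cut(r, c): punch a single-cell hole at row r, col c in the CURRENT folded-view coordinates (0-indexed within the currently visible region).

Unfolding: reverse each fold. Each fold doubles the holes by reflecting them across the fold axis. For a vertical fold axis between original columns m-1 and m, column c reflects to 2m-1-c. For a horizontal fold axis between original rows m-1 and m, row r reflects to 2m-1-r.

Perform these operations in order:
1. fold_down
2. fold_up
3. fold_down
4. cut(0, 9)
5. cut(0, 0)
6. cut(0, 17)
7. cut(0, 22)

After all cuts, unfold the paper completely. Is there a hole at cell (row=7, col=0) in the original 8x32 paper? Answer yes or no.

Op 1 fold_down: fold axis h@4; visible region now rows[4,8) x cols[0,32) = 4x32
Op 2 fold_up: fold axis h@6; visible region now rows[4,6) x cols[0,32) = 2x32
Op 3 fold_down: fold axis h@5; visible region now rows[5,6) x cols[0,32) = 1x32
Op 4 cut(0, 9): punch at orig (5,9); cuts so far [(5, 9)]; region rows[5,6) x cols[0,32) = 1x32
Op 5 cut(0, 0): punch at orig (5,0); cuts so far [(5, 0), (5, 9)]; region rows[5,6) x cols[0,32) = 1x32
Op 6 cut(0, 17): punch at orig (5,17); cuts so far [(5, 0), (5, 9), (5, 17)]; region rows[5,6) x cols[0,32) = 1x32
Op 7 cut(0, 22): punch at orig (5,22); cuts so far [(5, 0), (5, 9), (5, 17), (5, 22)]; region rows[5,6) x cols[0,32) = 1x32
Unfold 1 (reflect across h@5): 8 holes -> [(4, 0), (4, 9), (4, 17), (4, 22), (5, 0), (5, 9), (5, 17), (5, 22)]
Unfold 2 (reflect across h@6): 16 holes -> [(4, 0), (4, 9), (4, 17), (4, 22), (5, 0), (5, 9), (5, 17), (5, 22), (6, 0), (6, 9), (6, 17), (6, 22), (7, 0), (7, 9), (7, 17), (7, 22)]
Unfold 3 (reflect across h@4): 32 holes -> [(0, 0), (0, 9), (0, 17), (0, 22), (1, 0), (1, 9), (1, 17), (1, 22), (2, 0), (2, 9), (2, 17), (2, 22), (3, 0), (3, 9), (3, 17), (3, 22), (4, 0), (4, 9), (4, 17), (4, 22), (5, 0), (5, 9), (5, 17), (5, 22), (6, 0), (6, 9), (6, 17), (6, 22), (7, 0), (7, 9), (7, 17), (7, 22)]
Holes: [(0, 0), (0, 9), (0, 17), (0, 22), (1, 0), (1, 9), (1, 17), (1, 22), (2, 0), (2, 9), (2, 17), (2, 22), (3, 0), (3, 9), (3, 17), (3, 22), (4, 0), (4, 9), (4, 17), (4, 22), (5, 0), (5, 9), (5, 17), (5, 22), (6, 0), (6, 9), (6, 17), (6, 22), (7, 0), (7, 9), (7, 17), (7, 22)]

Answer: yes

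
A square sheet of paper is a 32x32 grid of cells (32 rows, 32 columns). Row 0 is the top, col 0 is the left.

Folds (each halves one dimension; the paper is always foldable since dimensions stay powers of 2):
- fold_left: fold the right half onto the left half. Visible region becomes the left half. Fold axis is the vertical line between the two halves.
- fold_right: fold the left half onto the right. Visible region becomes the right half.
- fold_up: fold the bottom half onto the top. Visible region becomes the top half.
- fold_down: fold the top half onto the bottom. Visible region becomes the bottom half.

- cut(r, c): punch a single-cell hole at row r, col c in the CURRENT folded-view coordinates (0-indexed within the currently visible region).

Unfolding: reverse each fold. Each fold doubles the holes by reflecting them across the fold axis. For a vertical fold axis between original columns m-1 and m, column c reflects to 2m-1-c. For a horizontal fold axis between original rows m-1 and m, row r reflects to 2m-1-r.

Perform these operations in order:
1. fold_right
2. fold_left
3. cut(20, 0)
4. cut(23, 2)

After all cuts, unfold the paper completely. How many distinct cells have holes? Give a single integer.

Answer: 8

Derivation:
Op 1 fold_right: fold axis v@16; visible region now rows[0,32) x cols[16,32) = 32x16
Op 2 fold_left: fold axis v@24; visible region now rows[0,32) x cols[16,24) = 32x8
Op 3 cut(20, 0): punch at orig (20,16); cuts so far [(20, 16)]; region rows[0,32) x cols[16,24) = 32x8
Op 4 cut(23, 2): punch at orig (23,18); cuts so far [(20, 16), (23, 18)]; region rows[0,32) x cols[16,24) = 32x8
Unfold 1 (reflect across v@24): 4 holes -> [(20, 16), (20, 31), (23, 18), (23, 29)]
Unfold 2 (reflect across v@16): 8 holes -> [(20, 0), (20, 15), (20, 16), (20, 31), (23, 2), (23, 13), (23, 18), (23, 29)]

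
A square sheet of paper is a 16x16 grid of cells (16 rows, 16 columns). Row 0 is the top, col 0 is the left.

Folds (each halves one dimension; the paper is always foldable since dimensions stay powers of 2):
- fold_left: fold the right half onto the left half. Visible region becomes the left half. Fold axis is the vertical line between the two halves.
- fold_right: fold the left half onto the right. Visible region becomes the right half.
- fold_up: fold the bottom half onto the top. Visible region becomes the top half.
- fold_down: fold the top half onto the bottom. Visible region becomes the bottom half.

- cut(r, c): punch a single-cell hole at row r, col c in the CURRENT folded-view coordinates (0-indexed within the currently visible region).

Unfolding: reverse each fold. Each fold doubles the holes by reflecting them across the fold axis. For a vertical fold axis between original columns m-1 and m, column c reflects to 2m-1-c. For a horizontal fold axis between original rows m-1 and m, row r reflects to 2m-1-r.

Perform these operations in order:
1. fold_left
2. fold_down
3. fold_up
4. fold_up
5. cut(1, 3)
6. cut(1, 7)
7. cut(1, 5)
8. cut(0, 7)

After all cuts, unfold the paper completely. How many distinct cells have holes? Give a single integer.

Op 1 fold_left: fold axis v@8; visible region now rows[0,16) x cols[0,8) = 16x8
Op 2 fold_down: fold axis h@8; visible region now rows[8,16) x cols[0,8) = 8x8
Op 3 fold_up: fold axis h@12; visible region now rows[8,12) x cols[0,8) = 4x8
Op 4 fold_up: fold axis h@10; visible region now rows[8,10) x cols[0,8) = 2x8
Op 5 cut(1, 3): punch at orig (9,3); cuts so far [(9, 3)]; region rows[8,10) x cols[0,8) = 2x8
Op 6 cut(1, 7): punch at orig (9,7); cuts so far [(9, 3), (9, 7)]; region rows[8,10) x cols[0,8) = 2x8
Op 7 cut(1, 5): punch at orig (9,5); cuts so far [(9, 3), (9, 5), (9, 7)]; region rows[8,10) x cols[0,8) = 2x8
Op 8 cut(0, 7): punch at orig (8,7); cuts so far [(8, 7), (9, 3), (9, 5), (9, 7)]; region rows[8,10) x cols[0,8) = 2x8
Unfold 1 (reflect across h@10): 8 holes -> [(8, 7), (9, 3), (9, 5), (9, 7), (10, 3), (10, 5), (10, 7), (11, 7)]
Unfold 2 (reflect across h@12): 16 holes -> [(8, 7), (9, 3), (9, 5), (9, 7), (10, 3), (10, 5), (10, 7), (11, 7), (12, 7), (13, 3), (13, 5), (13, 7), (14, 3), (14, 5), (14, 7), (15, 7)]
Unfold 3 (reflect across h@8): 32 holes -> [(0, 7), (1, 3), (1, 5), (1, 7), (2, 3), (2, 5), (2, 7), (3, 7), (4, 7), (5, 3), (5, 5), (5, 7), (6, 3), (6, 5), (6, 7), (7, 7), (8, 7), (9, 3), (9, 5), (9, 7), (10, 3), (10, 5), (10, 7), (11, 7), (12, 7), (13, 3), (13, 5), (13, 7), (14, 3), (14, 5), (14, 7), (15, 7)]
Unfold 4 (reflect across v@8): 64 holes -> [(0, 7), (0, 8), (1, 3), (1, 5), (1, 7), (1, 8), (1, 10), (1, 12), (2, 3), (2, 5), (2, 7), (2, 8), (2, 10), (2, 12), (3, 7), (3, 8), (4, 7), (4, 8), (5, 3), (5, 5), (5, 7), (5, 8), (5, 10), (5, 12), (6, 3), (6, 5), (6, 7), (6, 8), (6, 10), (6, 12), (7, 7), (7, 8), (8, 7), (8, 8), (9, 3), (9, 5), (9, 7), (9, 8), (9, 10), (9, 12), (10, 3), (10, 5), (10, 7), (10, 8), (10, 10), (10, 12), (11, 7), (11, 8), (12, 7), (12, 8), (13, 3), (13, 5), (13, 7), (13, 8), (13, 10), (13, 12), (14, 3), (14, 5), (14, 7), (14, 8), (14, 10), (14, 12), (15, 7), (15, 8)]

Answer: 64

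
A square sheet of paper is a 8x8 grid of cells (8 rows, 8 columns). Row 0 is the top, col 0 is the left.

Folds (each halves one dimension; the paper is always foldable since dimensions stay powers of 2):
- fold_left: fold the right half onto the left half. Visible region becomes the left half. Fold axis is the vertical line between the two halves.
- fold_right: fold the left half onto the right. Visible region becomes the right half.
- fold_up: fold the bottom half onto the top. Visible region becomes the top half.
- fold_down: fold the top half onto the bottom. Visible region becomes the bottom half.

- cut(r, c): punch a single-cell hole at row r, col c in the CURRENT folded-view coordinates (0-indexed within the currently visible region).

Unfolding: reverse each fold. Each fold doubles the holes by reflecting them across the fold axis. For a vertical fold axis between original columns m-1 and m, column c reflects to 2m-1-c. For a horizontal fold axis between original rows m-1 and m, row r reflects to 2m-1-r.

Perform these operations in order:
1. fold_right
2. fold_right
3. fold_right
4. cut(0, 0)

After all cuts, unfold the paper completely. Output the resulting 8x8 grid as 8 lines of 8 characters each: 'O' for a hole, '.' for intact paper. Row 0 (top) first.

Answer: OOOOOOOO
........
........
........
........
........
........
........

Derivation:
Op 1 fold_right: fold axis v@4; visible region now rows[0,8) x cols[4,8) = 8x4
Op 2 fold_right: fold axis v@6; visible region now rows[0,8) x cols[6,8) = 8x2
Op 3 fold_right: fold axis v@7; visible region now rows[0,8) x cols[7,8) = 8x1
Op 4 cut(0, 0): punch at orig (0,7); cuts so far [(0, 7)]; region rows[0,8) x cols[7,8) = 8x1
Unfold 1 (reflect across v@7): 2 holes -> [(0, 6), (0, 7)]
Unfold 2 (reflect across v@6): 4 holes -> [(0, 4), (0, 5), (0, 6), (0, 7)]
Unfold 3 (reflect across v@4): 8 holes -> [(0, 0), (0, 1), (0, 2), (0, 3), (0, 4), (0, 5), (0, 6), (0, 7)]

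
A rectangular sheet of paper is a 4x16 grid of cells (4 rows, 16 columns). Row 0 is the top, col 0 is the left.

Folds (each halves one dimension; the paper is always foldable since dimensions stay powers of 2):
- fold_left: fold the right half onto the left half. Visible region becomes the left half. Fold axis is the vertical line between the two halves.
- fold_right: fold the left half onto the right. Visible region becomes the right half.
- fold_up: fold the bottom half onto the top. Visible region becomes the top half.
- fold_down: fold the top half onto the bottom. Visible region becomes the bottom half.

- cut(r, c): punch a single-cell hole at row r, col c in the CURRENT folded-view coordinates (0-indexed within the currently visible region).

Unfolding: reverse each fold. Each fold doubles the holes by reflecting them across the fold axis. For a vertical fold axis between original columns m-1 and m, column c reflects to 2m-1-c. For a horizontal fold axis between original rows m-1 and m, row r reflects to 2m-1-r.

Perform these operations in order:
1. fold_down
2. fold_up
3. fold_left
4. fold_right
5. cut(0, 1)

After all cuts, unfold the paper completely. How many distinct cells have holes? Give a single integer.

Answer: 16

Derivation:
Op 1 fold_down: fold axis h@2; visible region now rows[2,4) x cols[0,16) = 2x16
Op 2 fold_up: fold axis h@3; visible region now rows[2,3) x cols[0,16) = 1x16
Op 3 fold_left: fold axis v@8; visible region now rows[2,3) x cols[0,8) = 1x8
Op 4 fold_right: fold axis v@4; visible region now rows[2,3) x cols[4,8) = 1x4
Op 5 cut(0, 1): punch at orig (2,5); cuts so far [(2, 5)]; region rows[2,3) x cols[4,8) = 1x4
Unfold 1 (reflect across v@4): 2 holes -> [(2, 2), (2, 5)]
Unfold 2 (reflect across v@8): 4 holes -> [(2, 2), (2, 5), (2, 10), (2, 13)]
Unfold 3 (reflect across h@3): 8 holes -> [(2, 2), (2, 5), (2, 10), (2, 13), (3, 2), (3, 5), (3, 10), (3, 13)]
Unfold 4 (reflect across h@2): 16 holes -> [(0, 2), (0, 5), (0, 10), (0, 13), (1, 2), (1, 5), (1, 10), (1, 13), (2, 2), (2, 5), (2, 10), (2, 13), (3, 2), (3, 5), (3, 10), (3, 13)]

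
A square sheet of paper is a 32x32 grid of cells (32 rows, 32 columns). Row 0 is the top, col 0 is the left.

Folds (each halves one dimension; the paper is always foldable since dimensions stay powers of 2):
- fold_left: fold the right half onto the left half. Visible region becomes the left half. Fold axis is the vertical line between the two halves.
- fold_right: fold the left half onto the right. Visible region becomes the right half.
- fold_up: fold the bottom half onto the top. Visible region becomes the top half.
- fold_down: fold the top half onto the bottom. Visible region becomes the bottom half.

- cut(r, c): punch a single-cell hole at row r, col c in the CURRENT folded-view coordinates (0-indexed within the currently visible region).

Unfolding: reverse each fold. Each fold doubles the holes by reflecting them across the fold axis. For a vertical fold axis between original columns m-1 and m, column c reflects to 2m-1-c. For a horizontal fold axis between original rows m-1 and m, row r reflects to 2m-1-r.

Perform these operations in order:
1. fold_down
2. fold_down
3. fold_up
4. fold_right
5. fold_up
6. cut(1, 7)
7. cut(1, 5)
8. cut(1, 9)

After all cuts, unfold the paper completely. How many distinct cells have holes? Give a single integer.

Answer: 96

Derivation:
Op 1 fold_down: fold axis h@16; visible region now rows[16,32) x cols[0,32) = 16x32
Op 2 fold_down: fold axis h@24; visible region now rows[24,32) x cols[0,32) = 8x32
Op 3 fold_up: fold axis h@28; visible region now rows[24,28) x cols[0,32) = 4x32
Op 4 fold_right: fold axis v@16; visible region now rows[24,28) x cols[16,32) = 4x16
Op 5 fold_up: fold axis h@26; visible region now rows[24,26) x cols[16,32) = 2x16
Op 6 cut(1, 7): punch at orig (25,23); cuts so far [(25, 23)]; region rows[24,26) x cols[16,32) = 2x16
Op 7 cut(1, 5): punch at orig (25,21); cuts so far [(25, 21), (25, 23)]; region rows[24,26) x cols[16,32) = 2x16
Op 8 cut(1, 9): punch at orig (25,25); cuts so far [(25, 21), (25, 23), (25, 25)]; region rows[24,26) x cols[16,32) = 2x16
Unfold 1 (reflect across h@26): 6 holes -> [(25, 21), (25, 23), (25, 25), (26, 21), (26, 23), (26, 25)]
Unfold 2 (reflect across v@16): 12 holes -> [(25, 6), (25, 8), (25, 10), (25, 21), (25, 23), (25, 25), (26, 6), (26, 8), (26, 10), (26, 21), (26, 23), (26, 25)]
Unfold 3 (reflect across h@28): 24 holes -> [(25, 6), (25, 8), (25, 10), (25, 21), (25, 23), (25, 25), (26, 6), (26, 8), (26, 10), (26, 21), (26, 23), (26, 25), (29, 6), (29, 8), (29, 10), (29, 21), (29, 23), (29, 25), (30, 6), (30, 8), (30, 10), (30, 21), (30, 23), (30, 25)]
Unfold 4 (reflect across h@24): 48 holes -> [(17, 6), (17, 8), (17, 10), (17, 21), (17, 23), (17, 25), (18, 6), (18, 8), (18, 10), (18, 21), (18, 23), (18, 25), (21, 6), (21, 8), (21, 10), (21, 21), (21, 23), (21, 25), (22, 6), (22, 8), (22, 10), (22, 21), (22, 23), (22, 25), (25, 6), (25, 8), (25, 10), (25, 21), (25, 23), (25, 25), (26, 6), (26, 8), (26, 10), (26, 21), (26, 23), (26, 25), (29, 6), (29, 8), (29, 10), (29, 21), (29, 23), (29, 25), (30, 6), (30, 8), (30, 10), (30, 21), (30, 23), (30, 25)]
Unfold 5 (reflect across h@16): 96 holes -> [(1, 6), (1, 8), (1, 10), (1, 21), (1, 23), (1, 25), (2, 6), (2, 8), (2, 10), (2, 21), (2, 23), (2, 25), (5, 6), (5, 8), (5, 10), (5, 21), (5, 23), (5, 25), (6, 6), (6, 8), (6, 10), (6, 21), (6, 23), (6, 25), (9, 6), (9, 8), (9, 10), (9, 21), (9, 23), (9, 25), (10, 6), (10, 8), (10, 10), (10, 21), (10, 23), (10, 25), (13, 6), (13, 8), (13, 10), (13, 21), (13, 23), (13, 25), (14, 6), (14, 8), (14, 10), (14, 21), (14, 23), (14, 25), (17, 6), (17, 8), (17, 10), (17, 21), (17, 23), (17, 25), (18, 6), (18, 8), (18, 10), (18, 21), (18, 23), (18, 25), (21, 6), (21, 8), (21, 10), (21, 21), (21, 23), (21, 25), (22, 6), (22, 8), (22, 10), (22, 21), (22, 23), (22, 25), (25, 6), (25, 8), (25, 10), (25, 21), (25, 23), (25, 25), (26, 6), (26, 8), (26, 10), (26, 21), (26, 23), (26, 25), (29, 6), (29, 8), (29, 10), (29, 21), (29, 23), (29, 25), (30, 6), (30, 8), (30, 10), (30, 21), (30, 23), (30, 25)]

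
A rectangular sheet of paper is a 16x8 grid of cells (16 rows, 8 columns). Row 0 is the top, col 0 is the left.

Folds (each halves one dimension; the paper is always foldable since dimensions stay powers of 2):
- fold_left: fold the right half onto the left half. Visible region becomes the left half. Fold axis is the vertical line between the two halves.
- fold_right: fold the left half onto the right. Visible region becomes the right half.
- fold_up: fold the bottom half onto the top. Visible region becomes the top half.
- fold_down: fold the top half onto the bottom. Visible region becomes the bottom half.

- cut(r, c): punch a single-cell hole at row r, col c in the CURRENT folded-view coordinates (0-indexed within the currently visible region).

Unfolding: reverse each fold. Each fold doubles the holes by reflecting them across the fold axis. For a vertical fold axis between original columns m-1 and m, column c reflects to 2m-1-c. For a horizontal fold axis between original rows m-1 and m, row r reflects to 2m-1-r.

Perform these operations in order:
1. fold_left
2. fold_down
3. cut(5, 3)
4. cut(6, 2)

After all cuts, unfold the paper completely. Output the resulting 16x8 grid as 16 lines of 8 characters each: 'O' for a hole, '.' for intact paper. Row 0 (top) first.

Op 1 fold_left: fold axis v@4; visible region now rows[0,16) x cols[0,4) = 16x4
Op 2 fold_down: fold axis h@8; visible region now rows[8,16) x cols[0,4) = 8x4
Op 3 cut(5, 3): punch at orig (13,3); cuts so far [(13, 3)]; region rows[8,16) x cols[0,4) = 8x4
Op 4 cut(6, 2): punch at orig (14,2); cuts so far [(13, 3), (14, 2)]; region rows[8,16) x cols[0,4) = 8x4
Unfold 1 (reflect across h@8): 4 holes -> [(1, 2), (2, 3), (13, 3), (14, 2)]
Unfold 2 (reflect across v@4): 8 holes -> [(1, 2), (1, 5), (2, 3), (2, 4), (13, 3), (13, 4), (14, 2), (14, 5)]

Answer: ........
..O..O..
...OO...
........
........
........
........
........
........
........
........
........
........
...OO...
..O..O..
........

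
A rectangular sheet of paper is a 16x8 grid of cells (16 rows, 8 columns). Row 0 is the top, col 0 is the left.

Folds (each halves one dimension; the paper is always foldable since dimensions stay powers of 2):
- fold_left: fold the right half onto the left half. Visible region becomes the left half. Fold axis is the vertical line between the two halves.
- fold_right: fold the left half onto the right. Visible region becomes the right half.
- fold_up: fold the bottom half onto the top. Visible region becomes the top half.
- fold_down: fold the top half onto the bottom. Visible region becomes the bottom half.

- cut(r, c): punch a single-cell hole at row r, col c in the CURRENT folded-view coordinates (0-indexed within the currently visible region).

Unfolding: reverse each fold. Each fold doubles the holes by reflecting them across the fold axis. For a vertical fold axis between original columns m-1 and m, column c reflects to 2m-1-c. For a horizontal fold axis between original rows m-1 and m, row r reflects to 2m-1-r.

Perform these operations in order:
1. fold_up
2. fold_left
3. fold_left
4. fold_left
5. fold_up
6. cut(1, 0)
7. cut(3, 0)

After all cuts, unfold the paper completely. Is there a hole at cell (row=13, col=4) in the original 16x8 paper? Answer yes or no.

Op 1 fold_up: fold axis h@8; visible region now rows[0,8) x cols[0,8) = 8x8
Op 2 fold_left: fold axis v@4; visible region now rows[0,8) x cols[0,4) = 8x4
Op 3 fold_left: fold axis v@2; visible region now rows[0,8) x cols[0,2) = 8x2
Op 4 fold_left: fold axis v@1; visible region now rows[0,8) x cols[0,1) = 8x1
Op 5 fold_up: fold axis h@4; visible region now rows[0,4) x cols[0,1) = 4x1
Op 6 cut(1, 0): punch at orig (1,0); cuts so far [(1, 0)]; region rows[0,4) x cols[0,1) = 4x1
Op 7 cut(3, 0): punch at orig (3,0); cuts so far [(1, 0), (3, 0)]; region rows[0,4) x cols[0,1) = 4x1
Unfold 1 (reflect across h@4): 4 holes -> [(1, 0), (3, 0), (4, 0), (6, 0)]
Unfold 2 (reflect across v@1): 8 holes -> [(1, 0), (1, 1), (3, 0), (3, 1), (4, 0), (4, 1), (6, 0), (6, 1)]
Unfold 3 (reflect across v@2): 16 holes -> [(1, 0), (1, 1), (1, 2), (1, 3), (3, 0), (3, 1), (3, 2), (3, 3), (4, 0), (4, 1), (4, 2), (4, 3), (6, 0), (6, 1), (6, 2), (6, 3)]
Unfold 4 (reflect across v@4): 32 holes -> [(1, 0), (1, 1), (1, 2), (1, 3), (1, 4), (1, 5), (1, 6), (1, 7), (3, 0), (3, 1), (3, 2), (3, 3), (3, 4), (3, 5), (3, 6), (3, 7), (4, 0), (4, 1), (4, 2), (4, 3), (4, 4), (4, 5), (4, 6), (4, 7), (6, 0), (6, 1), (6, 2), (6, 3), (6, 4), (6, 5), (6, 6), (6, 7)]
Unfold 5 (reflect across h@8): 64 holes -> [(1, 0), (1, 1), (1, 2), (1, 3), (1, 4), (1, 5), (1, 6), (1, 7), (3, 0), (3, 1), (3, 2), (3, 3), (3, 4), (3, 5), (3, 6), (3, 7), (4, 0), (4, 1), (4, 2), (4, 3), (4, 4), (4, 5), (4, 6), (4, 7), (6, 0), (6, 1), (6, 2), (6, 3), (6, 4), (6, 5), (6, 6), (6, 7), (9, 0), (9, 1), (9, 2), (9, 3), (9, 4), (9, 5), (9, 6), (9, 7), (11, 0), (11, 1), (11, 2), (11, 3), (11, 4), (11, 5), (11, 6), (11, 7), (12, 0), (12, 1), (12, 2), (12, 3), (12, 4), (12, 5), (12, 6), (12, 7), (14, 0), (14, 1), (14, 2), (14, 3), (14, 4), (14, 5), (14, 6), (14, 7)]
Holes: [(1, 0), (1, 1), (1, 2), (1, 3), (1, 4), (1, 5), (1, 6), (1, 7), (3, 0), (3, 1), (3, 2), (3, 3), (3, 4), (3, 5), (3, 6), (3, 7), (4, 0), (4, 1), (4, 2), (4, 3), (4, 4), (4, 5), (4, 6), (4, 7), (6, 0), (6, 1), (6, 2), (6, 3), (6, 4), (6, 5), (6, 6), (6, 7), (9, 0), (9, 1), (9, 2), (9, 3), (9, 4), (9, 5), (9, 6), (9, 7), (11, 0), (11, 1), (11, 2), (11, 3), (11, 4), (11, 5), (11, 6), (11, 7), (12, 0), (12, 1), (12, 2), (12, 3), (12, 4), (12, 5), (12, 6), (12, 7), (14, 0), (14, 1), (14, 2), (14, 3), (14, 4), (14, 5), (14, 6), (14, 7)]

Answer: no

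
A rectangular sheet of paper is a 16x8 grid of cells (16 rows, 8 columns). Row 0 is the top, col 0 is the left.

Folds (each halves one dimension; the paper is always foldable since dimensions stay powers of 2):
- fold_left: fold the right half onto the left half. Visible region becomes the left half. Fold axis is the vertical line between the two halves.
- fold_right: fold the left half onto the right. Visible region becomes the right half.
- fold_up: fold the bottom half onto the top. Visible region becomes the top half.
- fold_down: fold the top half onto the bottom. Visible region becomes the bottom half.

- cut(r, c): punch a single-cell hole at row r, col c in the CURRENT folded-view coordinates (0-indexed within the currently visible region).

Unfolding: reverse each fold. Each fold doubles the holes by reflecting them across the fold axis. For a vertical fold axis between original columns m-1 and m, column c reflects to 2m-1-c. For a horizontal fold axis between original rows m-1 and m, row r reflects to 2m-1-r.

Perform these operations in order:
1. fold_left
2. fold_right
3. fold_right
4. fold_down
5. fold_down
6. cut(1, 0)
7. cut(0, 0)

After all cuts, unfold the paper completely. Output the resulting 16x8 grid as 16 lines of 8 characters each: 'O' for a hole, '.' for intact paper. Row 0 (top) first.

Op 1 fold_left: fold axis v@4; visible region now rows[0,16) x cols[0,4) = 16x4
Op 2 fold_right: fold axis v@2; visible region now rows[0,16) x cols[2,4) = 16x2
Op 3 fold_right: fold axis v@3; visible region now rows[0,16) x cols[3,4) = 16x1
Op 4 fold_down: fold axis h@8; visible region now rows[8,16) x cols[3,4) = 8x1
Op 5 fold_down: fold axis h@12; visible region now rows[12,16) x cols[3,4) = 4x1
Op 6 cut(1, 0): punch at orig (13,3); cuts so far [(13, 3)]; region rows[12,16) x cols[3,4) = 4x1
Op 7 cut(0, 0): punch at orig (12,3); cuts so far [(12, 3), (13, 3)]; region rows[12,16) x cols[3,4) = 4x1
Unfold 1 (reflect across h@12): 4 holes -> [(10, 3), (11, 3), (12, 3), (13, 3)]
Unfold 2 (reflect across h@8): 8 holes -> [(2, 3), (3, 3), (4, 3), (5, 3), (10, 3), (11, 3), (12, 3), (13, 3)]
Unfold 3 (reflect across v@3): 16 holes -> [(2, 2), (2, 3), (3, 2), (3, 3), (4, 2), (4, 3), (5, 2), (5, 3), (10, 2), (10, 3), (11, 2), (11, 3), (12, 2), (12, 3), (13, 2), (13, 3)]
Unfold 4 (reflect across v@2): 32 holes -> [(2, 0), (2, 1), (2, 2), (2, 3), (3, 0), (3, 1), (3, 2), (3, 3), (4, 0), (4, 1), (4, 2), (4, 3), (5, 0), (5, 1), (5, 2), (5, 3), (10, 0), (10, 1), (10, 2), (10, 3), (11, 0), (11, 1), (11, 2), (11, 3), (12, 0), (12, 1), (12, 2), (12, 3), (13, 0), (13, 1), (13, 2), (13, 3)]
Unfold 5 (reflect across v@4): 64 holes -> [(2, 0), (2, 1), (2, 2), (2, 3), (2, 4), (2, 5), (2, 6), (2, 7), (3, 0), (3, 1), (3, 2), (3, 3), (3, 4), (3, 5), (3, 6), (3, 7), (4, 0), (4, 1), (4, 2), (4, 3), (4, 4), (4, 5), (4, 6), (4, 7), (5, 0), (5, 1), (5, 2), (5, 3), (5, 4), (5, 5), (5, 6), (5, 7), (10, 0), (10, 1), (10, 2), (10, 3), (10, 4), (10, 5), (10, 6), (10, 7), (11, 0), (11, 1), (11, 2), (11, 3), (11, 4), (11, 5), (11, 6), (11, 7), (12, 0), (12, 1), (12, 2), (12, 3), (12, 4), (12, 5), (12, 6), (12, 7), (13, 0), (13, 1), (13, 2), (13, 3), (13, 4), (13, 5), (13, 6), (13, 7)]

Answer: ........
........
OOOOOOOO
OOOOOOOO
OOOOOOOO
OOOOOOOO
........
........
........
........
OOOOOOOO
OOOOOOOO
OOOOOOOO
OOOOOOOO
........
........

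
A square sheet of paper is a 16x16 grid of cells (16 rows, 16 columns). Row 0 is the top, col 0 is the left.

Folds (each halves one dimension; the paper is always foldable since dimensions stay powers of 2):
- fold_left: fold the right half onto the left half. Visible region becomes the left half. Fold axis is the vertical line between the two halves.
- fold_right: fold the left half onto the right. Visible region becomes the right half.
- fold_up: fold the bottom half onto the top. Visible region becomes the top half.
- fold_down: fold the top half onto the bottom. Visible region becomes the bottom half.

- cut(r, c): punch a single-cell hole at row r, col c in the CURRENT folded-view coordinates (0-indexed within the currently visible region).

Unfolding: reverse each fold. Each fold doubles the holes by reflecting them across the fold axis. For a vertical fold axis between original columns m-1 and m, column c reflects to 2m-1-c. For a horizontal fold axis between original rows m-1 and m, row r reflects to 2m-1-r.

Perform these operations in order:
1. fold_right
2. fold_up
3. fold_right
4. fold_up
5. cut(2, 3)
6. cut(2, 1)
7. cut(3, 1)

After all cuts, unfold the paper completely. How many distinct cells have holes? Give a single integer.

Answer: 48

Derivation:
Op 1 fold_right: fold axis v@8; visible region now rows[0,16) x cols[8,16) = 16x8
Op 2 fold_up: fold axis h@8; visible region now rows[0,8) x cols[8,16) = 8x8
Op 3 fold_right: fold axis v@12; visible region now rows[0,8) x cols[12,16) = 8x4
Op 4 fold_up: fold axis h@4; visible region now rows[0,4) x cols[12,16) = 4x4
Op 5 cut(2, 3): punch at orig (2,15); cuts so far [(2, 15)]; region rows[0,4) x cols[12,16) = 4x4
Op 6 cut(2, 1): punch at orig (2,13); cuts so far [(2, 13), (2, 15)]; region rows[0,4) x cols[12,16) = 4x4
Op 7 cut(3, 1): punch at orig (3,13); cuts so far [(2, 13), (2, 15), (3, 13)]; region rows[0,4) x cols[12,16) = 4x4
Unfold 1 (reflect across h@4): 6 holes -> [(2, 13), (2, 15), (3, 13), (4, 13), (5, 13), (5, 15)]
Unfold 2 (reflect across v@12): 12 holes -> [(2, 8), (2, 10), (2, 13), (2, 15), (3, 10), (3, 13), (4, 10), (4, 13), (5, 8), (5, 10), (5, 13), (5, 15)]
Unfold 3 (reflect across h@8): 24 holes -> [(2, 8), (2, 10), (2, 13), (2, 15), (3, 10), (3, 13), (4, 10), (4, 13), (5, 8), (5, 10), (5, 13), (5, 15), (10, 8), (10, 10), (10, 13), (10, 15), (11, 10), (11, 13), (12, 10), (12, 13), (13, 8), (13, 10), (13, 13), (13, 15)]
Unfold 4 (reflect across v@8): 48 holes -> [(2, 0), (2, 2), (2, 5), (2, 7), (2, 8), (2, 10), (2, 13), (2, 15), (3, 2), (3, 5), (3, 10), (3, 13), (4, 2), (4, 5), (4, 10), (4, 13), (5, 0), (5, 2), (5, 5), (5, 7), (5, 8), (5, 10), (5, 13), (5, 15), (10, 0), (10, 2), (10, 5), (10, 7), (10, 8), (10, 10), (10, 13), (10, 15), (11, 2), (11, 5), (11, 10), (11, 13), (12, 2), (12, 5), (12, 10), (12, 13), (13, 0), (13, 2), (13, 5), (13, 7), (13, 8), (13, 10), (13, 13), (13, 15)]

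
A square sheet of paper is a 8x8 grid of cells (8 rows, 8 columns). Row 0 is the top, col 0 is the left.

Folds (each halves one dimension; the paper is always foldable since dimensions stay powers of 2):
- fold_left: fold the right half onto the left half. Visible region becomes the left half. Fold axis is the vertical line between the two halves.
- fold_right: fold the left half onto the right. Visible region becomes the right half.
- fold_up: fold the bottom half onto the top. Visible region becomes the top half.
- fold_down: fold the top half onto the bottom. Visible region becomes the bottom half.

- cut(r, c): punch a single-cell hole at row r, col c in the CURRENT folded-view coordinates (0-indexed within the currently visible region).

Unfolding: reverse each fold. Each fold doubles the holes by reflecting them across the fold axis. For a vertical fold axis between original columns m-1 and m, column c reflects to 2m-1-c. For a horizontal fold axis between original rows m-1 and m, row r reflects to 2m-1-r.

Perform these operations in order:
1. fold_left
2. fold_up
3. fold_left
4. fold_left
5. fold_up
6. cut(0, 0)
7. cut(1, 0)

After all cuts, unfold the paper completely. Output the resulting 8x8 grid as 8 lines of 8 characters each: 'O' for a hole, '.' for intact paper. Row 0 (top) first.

Op 1 fold_left: fold axis v@4; visible region now rows[0,8) x cols[0,4) = 8x4
Op 2 fold_up: fold axis h@4; visible region now rows[0,4) x cols[0,4) = 4x4
Op 3 fold_left: fold axis v@2; visible region now rows[0,4) x cols[0,2) = 4x2
Op 4 fold_left: fold axis v@1; visible region now rows[0,4) x cols[0,1) = 4x1
Op 5 fold_up: fold axis h@2; visible region now rows[0,2) x cols[0,1) = 2x1
Op 6 cut(0, 0): punch at orig (0,0); cuts so far [(0, 0)]; region rows[0,2) x cols[0,1) = 2x1
Op 7 cut(1, 0): punch at orig (1,0); cuts so far [(0, 0), (1, 0)]; region rows[0,2) x cols[0,1) = 2x1
Unfold 1 (reflect across h@2): 4 holes -> [(0, 0), (1, 0), (2, 0), (3, 0)]
Unfold 2 (reflect across v@1): 8 holes -> [(0, 0), (0, 1), (1, 0), (1, 1), (2, 0), (2, 1), (3, 0), (3, 1)]
Unfold 3 (reflect across v@2): 16 holes -> [(0, 0), (0, 1), (0, 2), (0, 3), (1, 0), (1, 1), (1, 2), (1, 3), (2, 0), (2, 1), (2, 2), (2, 3), (3, 0), (3, 1), (3, 2), (3, 3)]
Unfold 4 (reflect across h@4): 32 holes -> [(0, 0), (0, 1), (0, 2), (0, 3), (1, 0), (1, 1), (1, 2), (1, 3), (2, 0), (2, 1), (2, 2), (2, 3), (3, 0), (3, 1), (3, 2), (3, 3), (4, 0), (4, 1), (4, 2), (4, 3), (5, 0), (5, 1), (5, 2), (5, 3), (6, 0), (6, 1), (6, 2), (6, 3), (7, 0), (7, 1), (7, 2), (7, 3)]
Unfold 5 (reflect across v@4): 64 holes -> [(0, 0), (0, 1), (0, 2), (0, 3), (0, 4), (0, 5), (0, 6), (0, 7), (1, 0), (1, 1), (1, 2), (1, 3), (1, 4), (1, 5), (1, 6), (1, 7), (2, 0), (2, 1), (2, 2), (2, 3), (2, 4), (2, 5), (2, 6), (2, 7), (3, 0), (3, 1), (3, 2), (3, 3), (3, 4), (3, 5), (3, 6), (3, 7), (4, 0), (4, 1), (4, 2), (4, 3), (4, 4), (4, 5), (4, 6), (4, 7), (5, 0), (5, 1), (5, 2), (5, 3), (5, 4), (5, 5), (5, 6), (5, 7), (6, 0), (6, 1), (6, 2), (6, 3), (6, 4), (6, 5), (6, 6), (6, 7), (7, 0), (7, 1), (7, 2), (7, 3), (7, 4), (7, 5), (7, 6), (7, 7)]

Answer: OOOOOOOO
OOOOOOOO
OOOOOOOO
OOOOOOOO
OOOOOOOO
OOOOOOOO
OOOOOOOO
OOOOOOOO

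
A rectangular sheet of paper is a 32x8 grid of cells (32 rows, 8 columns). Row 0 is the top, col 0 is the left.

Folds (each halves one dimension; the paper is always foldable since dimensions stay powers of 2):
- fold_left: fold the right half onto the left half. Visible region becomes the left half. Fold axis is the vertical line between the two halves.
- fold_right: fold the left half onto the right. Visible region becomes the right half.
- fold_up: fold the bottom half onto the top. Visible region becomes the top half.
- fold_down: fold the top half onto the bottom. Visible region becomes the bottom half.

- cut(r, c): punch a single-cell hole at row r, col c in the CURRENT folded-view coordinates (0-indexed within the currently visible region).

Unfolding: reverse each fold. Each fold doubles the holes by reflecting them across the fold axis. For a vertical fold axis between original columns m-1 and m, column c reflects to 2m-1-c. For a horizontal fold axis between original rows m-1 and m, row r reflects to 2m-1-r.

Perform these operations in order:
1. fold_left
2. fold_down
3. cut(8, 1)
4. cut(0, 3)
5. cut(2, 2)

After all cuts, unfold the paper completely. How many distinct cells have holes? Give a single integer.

Answer: 12

Derivation:
Op 1 fold_left: fold axis v@4; visible region now rows[0,32) x cols[0,4) = 32x4
Op 2 fold_down: fold axis h@16; visible region now rows[16,32) x cols[0,4) = 16x4
Op 3 cut(8, 1): punch at orig (24,1); cuts so far [(24, 1)]; region rows[16,32) x cols[0,4) = 16x4
Op 4 cut(0, 3): punch at orig (16,3); cuts so far [(16, 3), (24, 1)]; region rows[16,32) x cols[0,4) = 16x4
Op 5 cut(2, 2): punch at orig (18,2); cuts so far [(16, 3), (18, 2), (24, 1)]; region rows[16,32) x cols[0,4) = 16x4
Unfold 1 (reflect across h@16): 6 holes -> [(7, 1), (13, 2), (15, 3), (16, 3), (18, 2), (24, 1)]
Unfold 2 (reflect across v@4): 12 holes -> [(7, 1), (7, 6), (13, 2), (13, 5), (15, 3), (15, 4), (16, 3), (16, 4), (18, 2), (18, 5), (24, 1), (24, 6)]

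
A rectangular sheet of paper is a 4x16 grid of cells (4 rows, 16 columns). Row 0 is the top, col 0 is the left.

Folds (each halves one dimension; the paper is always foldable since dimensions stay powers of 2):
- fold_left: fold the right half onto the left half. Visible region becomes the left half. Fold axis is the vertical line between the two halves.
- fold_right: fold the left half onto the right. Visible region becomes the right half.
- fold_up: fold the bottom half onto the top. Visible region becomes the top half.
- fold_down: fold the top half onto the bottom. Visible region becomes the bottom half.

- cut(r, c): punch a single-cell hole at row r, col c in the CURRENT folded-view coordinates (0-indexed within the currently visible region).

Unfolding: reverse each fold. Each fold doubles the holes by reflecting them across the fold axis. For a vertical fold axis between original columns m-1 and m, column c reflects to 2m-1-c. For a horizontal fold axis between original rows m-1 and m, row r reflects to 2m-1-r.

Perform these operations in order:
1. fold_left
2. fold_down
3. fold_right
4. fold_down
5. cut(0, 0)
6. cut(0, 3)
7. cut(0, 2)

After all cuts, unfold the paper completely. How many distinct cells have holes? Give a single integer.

Op 1 fold_left: fold axis v@8; visible region now rows[0,4) x cols[0,8) = 4x8
Op 2 fold_down: fold axis h@2; visible region now rows[2,4) x cols[0,8) = 2x8
Op 3 fold_right: fold axis v@4; visible region now rows[2,4) x cols[4,8) = 2x4
Op 4 fold_down: fold axis h@3; visible region now rows[3,4) x cols[4,8) = 1x4
Op 5 cut(0, 0): punch at orig (3,4); cuts so far [(3, 4)]; region rows[3,4) x cols[4,8) = 1x4
Op 6 cut(0, 3): punch at orig (3,7); cuts so far [(3, 4), (3, 7)]; region rows[3,4) x cols[4,8) = 1x4
Op 7 cut(0, 2): punch at orig (3,6); cuts so far [(3, 4), (3, 6), (3, 7)]; region rows[3,4) x cols[4,8) = 1x4
Unfold 1 (reflect across h@3): 6 holes -> [(2, 4), (2, 6), (2, 7), (3, 4), (3, 6), (3, 7)]
Unfold 2 (reflect across v@4): 12 holes -> [(2, 0), (2, 1), (2, 3), (2, 4), (2, 6), (2, 7), (3, 0), (3, 1), (3, 3), (3, 4), (3, 6), (3, 7)]
Unfold 3 (reflect across h@2): 24 holes -> [(0, 0), (0, 1), (0, 3), (0, 4), (0, 6), (0, 7), (1, 0), (1, 1), (1, 3), (1, 4), (1, 6), (1, 7), (2, 0), (2, 1), (2, 3), (2, 4), (2, 6), (2, 7), (3, 0), (3, 1), (3, 3), (3, 4), (3, 6), (3, 7)]
Unfold 4 (reflect across v@8): 48 holes -> [(0, 0), (0, 1), (0, 3), (0, 4), (0, 6), (0, 7), (0, 8), (0, 9), (0, 11), (0, 12), (0, 14), (0, 15), (1, 0), (1, 1), (1, 3), (1, 4), (1, 6), (1, 7), (1, 8), (1, 9), (1, 11), (1, 12), (1, 14), (1, 15), (2, 0), (2, 1), (2, 3), (2, 4), (2, 6), (2, 7), (2, 8), (2, 9), (2, 11), (2, 12), (2, 14), (2, 15), (3, 0), (3, 1), (3, 3), (3, 4), (3, 6), (3, 7), (3, 8), (3, 9), (3, 11), (3, 12), (3, 14), (3, 15)]

Answer: 48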